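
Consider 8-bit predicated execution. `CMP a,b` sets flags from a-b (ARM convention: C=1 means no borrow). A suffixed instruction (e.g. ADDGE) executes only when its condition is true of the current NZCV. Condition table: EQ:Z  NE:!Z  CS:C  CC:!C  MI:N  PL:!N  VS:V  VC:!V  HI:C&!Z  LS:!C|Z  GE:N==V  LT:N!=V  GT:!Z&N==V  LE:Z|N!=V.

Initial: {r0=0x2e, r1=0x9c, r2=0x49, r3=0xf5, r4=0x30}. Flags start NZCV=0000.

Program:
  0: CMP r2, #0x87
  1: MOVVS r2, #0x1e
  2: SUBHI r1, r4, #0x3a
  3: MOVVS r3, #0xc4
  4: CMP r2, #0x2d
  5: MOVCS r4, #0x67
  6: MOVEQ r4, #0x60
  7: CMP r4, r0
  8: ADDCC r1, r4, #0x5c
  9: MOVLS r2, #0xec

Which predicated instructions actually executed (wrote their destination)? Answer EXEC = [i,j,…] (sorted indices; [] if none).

[0] flags=1001 → (cmp)
[1] flags=1001 VS?T → r2=0x1e
[2] flags=1001 HI?F → skip
[3] flags=1001 VS?T → r3=0xc4
[4] flags=1000 → (cmp)
[5] flags=1000 CS?F → skip
[6] flags=1000 EQ?F → skip
[7] flags=0010 → (cmp)
[8] flags=0010 CC?F → skip
[9] flags=0010 LS?F → skip

EXEC = [1,3]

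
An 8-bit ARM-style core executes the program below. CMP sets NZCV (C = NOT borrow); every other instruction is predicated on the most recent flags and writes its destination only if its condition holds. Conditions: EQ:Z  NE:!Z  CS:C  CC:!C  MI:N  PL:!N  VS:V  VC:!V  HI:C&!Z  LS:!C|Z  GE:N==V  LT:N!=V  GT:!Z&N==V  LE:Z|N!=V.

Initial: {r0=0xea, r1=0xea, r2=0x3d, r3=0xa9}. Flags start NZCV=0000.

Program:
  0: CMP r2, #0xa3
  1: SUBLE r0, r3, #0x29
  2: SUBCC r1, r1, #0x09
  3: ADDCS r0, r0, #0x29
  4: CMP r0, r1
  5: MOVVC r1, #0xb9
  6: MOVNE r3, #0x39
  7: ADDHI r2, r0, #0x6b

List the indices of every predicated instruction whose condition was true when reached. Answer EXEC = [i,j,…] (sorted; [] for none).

0: ✓ CMP  NZCV=1001
1: · SUBLE
2: ✓ SUBCC  r1←0xe1
3: · ADDCS
4: ✓ CMP  NZCV=0010
5: ✓ MOVVC  r1←0xb9
6: ✓ MOVNE  r3←0x39
7: ✓ ADDHI  r2←0x55

EXEC = [2,5,6,7]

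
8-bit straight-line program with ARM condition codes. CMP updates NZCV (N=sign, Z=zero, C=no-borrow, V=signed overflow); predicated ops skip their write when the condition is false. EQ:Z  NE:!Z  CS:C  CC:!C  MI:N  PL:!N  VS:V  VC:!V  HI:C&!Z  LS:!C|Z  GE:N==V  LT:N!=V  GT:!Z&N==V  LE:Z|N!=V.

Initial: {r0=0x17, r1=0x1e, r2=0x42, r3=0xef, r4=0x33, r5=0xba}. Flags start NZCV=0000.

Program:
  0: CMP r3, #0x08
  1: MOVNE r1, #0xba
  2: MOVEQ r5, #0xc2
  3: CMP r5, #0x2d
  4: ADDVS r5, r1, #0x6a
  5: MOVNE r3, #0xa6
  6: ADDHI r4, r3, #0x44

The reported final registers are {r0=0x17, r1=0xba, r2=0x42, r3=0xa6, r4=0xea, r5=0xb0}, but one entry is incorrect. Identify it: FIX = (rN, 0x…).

FIX = (r5, 0xba)

0: ✓ CMP  NZCV=1010
1: ✓ MOVNE  r1←0xba
2: · MOVEQ
3: ✓ CMP  NZCV=1010
4: · ADDVS
5: ✓ MOVNE  r3←0xa6
6: ✓ ADDHI  r4←0xea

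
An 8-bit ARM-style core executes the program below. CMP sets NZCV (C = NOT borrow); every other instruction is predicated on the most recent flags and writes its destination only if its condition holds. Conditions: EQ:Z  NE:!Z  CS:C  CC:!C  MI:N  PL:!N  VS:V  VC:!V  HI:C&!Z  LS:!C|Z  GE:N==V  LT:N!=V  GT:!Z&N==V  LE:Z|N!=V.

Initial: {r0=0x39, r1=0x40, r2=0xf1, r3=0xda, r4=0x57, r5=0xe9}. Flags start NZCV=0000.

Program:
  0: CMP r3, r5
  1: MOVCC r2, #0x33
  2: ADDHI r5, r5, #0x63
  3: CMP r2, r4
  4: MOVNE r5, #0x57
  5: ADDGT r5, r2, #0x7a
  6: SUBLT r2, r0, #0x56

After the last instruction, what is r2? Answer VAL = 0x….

VAL = 0xe3

[0] flags=1000 → (cmp)
[1] flags=1000 CC?T → r2=0x33
[2] flags=1000 HI?F → skip
[3] flags=1000 → (cmp)
[4] flags=1000 NE?T → r5=0x57
[5] flags=1000 GT?F → skip
[6] flags=1000 LT?T → r2=0xe3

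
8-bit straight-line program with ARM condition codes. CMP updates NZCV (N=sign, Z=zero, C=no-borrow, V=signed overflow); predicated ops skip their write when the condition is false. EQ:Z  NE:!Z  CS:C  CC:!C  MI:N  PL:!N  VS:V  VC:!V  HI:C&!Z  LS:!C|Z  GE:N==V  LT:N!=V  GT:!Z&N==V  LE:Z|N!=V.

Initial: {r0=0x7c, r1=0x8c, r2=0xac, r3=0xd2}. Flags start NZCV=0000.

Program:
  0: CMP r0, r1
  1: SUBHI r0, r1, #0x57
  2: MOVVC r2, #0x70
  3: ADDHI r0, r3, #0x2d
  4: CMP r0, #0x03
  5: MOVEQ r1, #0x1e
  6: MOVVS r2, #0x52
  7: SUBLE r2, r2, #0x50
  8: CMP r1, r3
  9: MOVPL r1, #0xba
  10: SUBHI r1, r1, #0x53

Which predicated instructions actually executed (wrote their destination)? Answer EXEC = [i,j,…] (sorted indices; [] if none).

EXEC = []

[0] flags=1001 → (cmp)
[1] flags=1001 HI?F → skip
[2] flags=1001 VC?F → skip
[3] flags=1001 HI?F → skip
[4] flags=0010 → (cmp)
[5] flags=0010 EQ?F → skip
[6] flags=0010 VS?F → skip
[7] flags=0010 LE?F → skip
[8] flags=1000 → (cmp)
[9] flags=1000 PL?F → skip
[10] flags=1000 HI?F → skip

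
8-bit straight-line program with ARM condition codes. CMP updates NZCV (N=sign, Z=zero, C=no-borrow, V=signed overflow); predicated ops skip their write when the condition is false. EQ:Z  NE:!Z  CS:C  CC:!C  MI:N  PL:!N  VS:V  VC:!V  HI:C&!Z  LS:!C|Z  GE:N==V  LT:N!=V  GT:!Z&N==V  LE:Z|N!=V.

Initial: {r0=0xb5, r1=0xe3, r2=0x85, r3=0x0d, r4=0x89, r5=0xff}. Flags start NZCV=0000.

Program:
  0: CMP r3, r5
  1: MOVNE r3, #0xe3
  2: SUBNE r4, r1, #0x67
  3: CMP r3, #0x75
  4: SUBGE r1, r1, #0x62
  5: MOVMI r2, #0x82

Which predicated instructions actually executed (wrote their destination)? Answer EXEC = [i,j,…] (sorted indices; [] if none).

0: ✓ CMP  NZCV=0000
1: ✓ MOVNE  r3←0xe3
2: ✓ SUBNE  r4←0x7c
3: ✓ CMP  NZCV=0011
4: · SUBGE
5: · MOVMI

EXEC = [1,2]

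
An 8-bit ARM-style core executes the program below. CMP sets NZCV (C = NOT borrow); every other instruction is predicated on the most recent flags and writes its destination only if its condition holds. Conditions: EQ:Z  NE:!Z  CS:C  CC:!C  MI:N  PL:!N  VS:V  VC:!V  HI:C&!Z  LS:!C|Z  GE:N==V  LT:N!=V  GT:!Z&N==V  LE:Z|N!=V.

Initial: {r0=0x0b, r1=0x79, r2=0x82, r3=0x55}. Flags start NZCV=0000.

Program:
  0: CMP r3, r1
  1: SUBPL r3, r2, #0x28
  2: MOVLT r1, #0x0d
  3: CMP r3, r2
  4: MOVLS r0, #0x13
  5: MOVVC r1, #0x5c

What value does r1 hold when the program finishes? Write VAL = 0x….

[0] flags=1000 → (cmp)
[1] flags=1000 PL?F → skip
[2] flags=1000 LT?T → r1=0x0d
[3] flags=1001 → (cmp)
[4] flags=1001 LS?T → r0=0x13
[5] flags=1001 VC?F → skip

VAL = 0x0d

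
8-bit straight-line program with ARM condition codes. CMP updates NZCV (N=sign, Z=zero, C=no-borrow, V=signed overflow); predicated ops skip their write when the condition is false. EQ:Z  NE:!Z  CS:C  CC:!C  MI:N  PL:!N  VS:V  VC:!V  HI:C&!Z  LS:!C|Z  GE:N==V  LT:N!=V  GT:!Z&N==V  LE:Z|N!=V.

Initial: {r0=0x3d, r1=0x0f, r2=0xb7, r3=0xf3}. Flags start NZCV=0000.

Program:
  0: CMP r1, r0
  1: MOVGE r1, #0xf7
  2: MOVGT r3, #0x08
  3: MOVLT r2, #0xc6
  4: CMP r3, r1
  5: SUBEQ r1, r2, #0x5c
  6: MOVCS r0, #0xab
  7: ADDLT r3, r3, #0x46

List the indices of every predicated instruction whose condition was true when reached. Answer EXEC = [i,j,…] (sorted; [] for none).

EXEC = [3,6,7]

0: ✓ CMP  NZCV=1000
1: · MOVGE
2: · MOVGT
3: ✓ MOVLT  r2←0xc6
4: ✓ CMP  NZCV=1010
5: · SUBEQ
6: ✓ MOVCS  r0←0xab
7: ✓ ADDLT  r3←0x39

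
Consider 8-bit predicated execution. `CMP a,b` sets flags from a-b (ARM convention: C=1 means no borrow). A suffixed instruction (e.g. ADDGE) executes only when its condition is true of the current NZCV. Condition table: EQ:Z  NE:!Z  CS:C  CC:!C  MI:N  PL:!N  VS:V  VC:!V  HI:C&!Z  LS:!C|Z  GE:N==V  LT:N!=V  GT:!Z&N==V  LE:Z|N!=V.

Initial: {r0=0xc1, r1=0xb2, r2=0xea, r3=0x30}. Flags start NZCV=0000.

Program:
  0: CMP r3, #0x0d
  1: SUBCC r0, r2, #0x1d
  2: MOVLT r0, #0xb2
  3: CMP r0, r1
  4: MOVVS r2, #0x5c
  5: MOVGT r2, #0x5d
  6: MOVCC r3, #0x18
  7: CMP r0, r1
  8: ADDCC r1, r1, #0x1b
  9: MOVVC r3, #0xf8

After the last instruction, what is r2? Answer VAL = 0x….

0: ✓ CMP  NZCV=0010
1: · SUBCC
2: · MOVLT
3: ✓ CMP  NZCV=0010
4: · MOVVS
5: ✓ MOVGT  r2←0x5d
6: · MOVCC
7: ✓ CMP  NZCV=0010
8: · ADDCC
9: ✓ MOVVC  r3←0xf8

VAL = 0x5d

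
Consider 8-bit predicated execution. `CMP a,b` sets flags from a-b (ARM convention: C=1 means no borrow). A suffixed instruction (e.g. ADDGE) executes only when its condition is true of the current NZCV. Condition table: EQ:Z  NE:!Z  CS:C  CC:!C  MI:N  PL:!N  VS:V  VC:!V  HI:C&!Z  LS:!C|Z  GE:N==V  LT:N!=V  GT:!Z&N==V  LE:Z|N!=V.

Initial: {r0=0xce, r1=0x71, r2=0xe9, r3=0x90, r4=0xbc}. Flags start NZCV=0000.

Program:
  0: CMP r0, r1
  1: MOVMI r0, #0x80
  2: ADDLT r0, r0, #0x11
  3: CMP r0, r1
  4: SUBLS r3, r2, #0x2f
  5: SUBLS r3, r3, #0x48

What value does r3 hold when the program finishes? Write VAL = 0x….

0: ✓ CMP  NZCV=0011
1: · MOVMI
2: ✓ ADDLT  r0←0xdf
3: ✓ CMP  NZCV=0011
4: · SUBLS
5: · SUBLS

VAL = 0x90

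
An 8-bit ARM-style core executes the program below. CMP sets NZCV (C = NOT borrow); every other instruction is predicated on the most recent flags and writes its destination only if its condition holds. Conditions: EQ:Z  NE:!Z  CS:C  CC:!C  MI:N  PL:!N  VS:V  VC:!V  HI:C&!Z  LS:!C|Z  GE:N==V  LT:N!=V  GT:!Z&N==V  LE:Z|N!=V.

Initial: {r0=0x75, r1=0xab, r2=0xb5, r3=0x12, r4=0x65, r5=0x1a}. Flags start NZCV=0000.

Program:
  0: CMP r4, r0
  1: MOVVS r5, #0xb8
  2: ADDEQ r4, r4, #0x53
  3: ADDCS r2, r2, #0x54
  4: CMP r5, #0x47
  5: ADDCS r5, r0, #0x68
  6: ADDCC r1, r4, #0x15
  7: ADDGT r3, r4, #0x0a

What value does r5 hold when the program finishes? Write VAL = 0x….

VAL = 0x1a

[0] flags=1000 → (cmp)
[1] flags=1000 VS?F → skip
[2] flags=1000 EQ?F → skip
[3] flags=1000 CS?F → skip
[4] flags=1000 → (cmp)
[5] flags=1000 CS?F → skip
[6] flags=1000 CC?T → r1=0x7a
[7] flags=1000 GT?F → skip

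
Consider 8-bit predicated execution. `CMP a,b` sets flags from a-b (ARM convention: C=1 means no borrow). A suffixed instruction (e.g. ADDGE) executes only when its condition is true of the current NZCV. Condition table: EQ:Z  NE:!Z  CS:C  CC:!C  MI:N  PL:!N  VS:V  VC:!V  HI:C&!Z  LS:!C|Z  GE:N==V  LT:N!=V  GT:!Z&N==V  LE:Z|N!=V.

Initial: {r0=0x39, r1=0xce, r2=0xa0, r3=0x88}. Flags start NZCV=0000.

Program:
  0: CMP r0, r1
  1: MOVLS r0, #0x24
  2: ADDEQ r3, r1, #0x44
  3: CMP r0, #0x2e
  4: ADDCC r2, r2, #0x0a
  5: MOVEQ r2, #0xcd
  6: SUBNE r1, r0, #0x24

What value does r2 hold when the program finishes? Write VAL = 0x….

VAL = 0xaa

0: ✓ CMP  NZCV=0000
1: ✓ MOVLS  r0←0x24
2: · ADDEQ
3: ✓ CMP  NZCV=1000
4: ✓ ADDCC  r2←0xaa
5: · MOVEQ
6: ✓ SUBNE  r1←0x00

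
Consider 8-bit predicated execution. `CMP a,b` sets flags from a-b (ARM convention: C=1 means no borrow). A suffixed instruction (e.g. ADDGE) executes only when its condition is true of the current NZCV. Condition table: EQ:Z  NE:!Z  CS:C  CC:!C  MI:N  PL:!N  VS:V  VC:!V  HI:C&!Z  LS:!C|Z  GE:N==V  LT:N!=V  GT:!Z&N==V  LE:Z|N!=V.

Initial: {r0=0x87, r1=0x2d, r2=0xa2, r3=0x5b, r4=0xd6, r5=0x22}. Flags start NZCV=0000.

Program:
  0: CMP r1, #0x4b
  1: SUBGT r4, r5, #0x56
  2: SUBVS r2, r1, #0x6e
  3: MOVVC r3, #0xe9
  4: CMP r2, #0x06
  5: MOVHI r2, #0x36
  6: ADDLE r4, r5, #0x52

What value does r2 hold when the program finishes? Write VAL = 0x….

[0] flags=1000 → (cmp)
[1] flags=1000 GT?F → skip
[2] flags=1000 VS?F → skip
[3] flags=1000 VC?T → r3=0xe9
[4] flags=1010 → (cmp)
[5] flags=1010 HI?T → r2=0x36
[6] flags=1010 LE?T → r4=0x74

VAL = 0x36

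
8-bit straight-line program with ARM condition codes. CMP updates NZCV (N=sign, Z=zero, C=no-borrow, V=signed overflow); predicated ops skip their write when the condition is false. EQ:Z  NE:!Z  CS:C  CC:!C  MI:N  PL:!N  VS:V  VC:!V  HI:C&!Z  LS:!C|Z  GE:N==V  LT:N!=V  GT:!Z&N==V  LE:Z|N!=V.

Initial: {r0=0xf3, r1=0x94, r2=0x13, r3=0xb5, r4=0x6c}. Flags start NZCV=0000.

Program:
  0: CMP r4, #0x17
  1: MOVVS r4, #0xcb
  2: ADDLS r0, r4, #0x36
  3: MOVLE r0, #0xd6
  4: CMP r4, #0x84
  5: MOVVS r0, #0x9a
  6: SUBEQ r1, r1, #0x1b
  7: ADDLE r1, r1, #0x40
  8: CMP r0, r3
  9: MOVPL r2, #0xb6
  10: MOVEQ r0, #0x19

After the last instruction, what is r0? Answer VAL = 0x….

0: ✓ CMP  NZCV=0010
1: · MOVVS
2: · ADDLS
3: · MOVLE
4: ✓ CMP  NZCV=1001
5: ✓ MOVVS  r0←0x9a
6: · SUBEQ
7: · ADDLE
8: ✓ CMP  NZCV=1000
9: · MOVPL
10: · MOVEQ

VAL = 0x9a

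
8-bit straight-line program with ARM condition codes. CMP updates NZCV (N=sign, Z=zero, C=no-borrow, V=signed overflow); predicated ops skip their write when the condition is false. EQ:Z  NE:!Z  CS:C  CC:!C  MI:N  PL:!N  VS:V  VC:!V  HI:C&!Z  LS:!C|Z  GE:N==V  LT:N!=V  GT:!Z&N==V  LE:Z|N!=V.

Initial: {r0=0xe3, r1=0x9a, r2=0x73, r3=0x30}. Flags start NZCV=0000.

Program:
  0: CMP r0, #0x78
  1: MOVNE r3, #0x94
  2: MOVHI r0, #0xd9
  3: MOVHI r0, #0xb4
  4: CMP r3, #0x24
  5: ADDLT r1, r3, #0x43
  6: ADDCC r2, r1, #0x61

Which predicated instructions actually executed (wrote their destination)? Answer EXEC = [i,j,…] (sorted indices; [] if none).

[0] flags=0011 → (cmp)
[1] flags=0011 NE?T → r3=0x94
[2] flags=0011 HI?T → r0=0xd9
[3] flags=0011 HI?T → r0=0xb4
[4] flags=0011 → (cmp)
[5] flags=0011 LT?T → r1=0xd7
[6] flags=0011 CC?F → skip

EXEC = [1,2,3,5]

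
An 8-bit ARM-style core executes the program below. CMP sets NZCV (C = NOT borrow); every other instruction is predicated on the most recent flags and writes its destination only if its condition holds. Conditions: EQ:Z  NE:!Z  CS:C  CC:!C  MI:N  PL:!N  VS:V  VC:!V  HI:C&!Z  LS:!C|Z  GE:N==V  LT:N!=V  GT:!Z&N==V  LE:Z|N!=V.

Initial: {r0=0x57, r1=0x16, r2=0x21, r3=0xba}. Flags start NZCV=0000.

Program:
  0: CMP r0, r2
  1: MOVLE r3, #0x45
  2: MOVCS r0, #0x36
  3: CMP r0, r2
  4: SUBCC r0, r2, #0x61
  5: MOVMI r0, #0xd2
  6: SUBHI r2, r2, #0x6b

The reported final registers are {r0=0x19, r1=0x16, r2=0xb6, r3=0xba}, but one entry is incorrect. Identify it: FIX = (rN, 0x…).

FIX = (r0, 0x36)

[0] flags=0010 → (cmp)
[1] flags=0010 LE?F → skip
[2] flags=0010 CS?T → r0=0x36
[3] flags=0010 → (cmp)
[4] flags=0010 CC?F → skip
[5] flags=0010 MI?F → skip
[6] flags=0010 HI?T → r2=0xb6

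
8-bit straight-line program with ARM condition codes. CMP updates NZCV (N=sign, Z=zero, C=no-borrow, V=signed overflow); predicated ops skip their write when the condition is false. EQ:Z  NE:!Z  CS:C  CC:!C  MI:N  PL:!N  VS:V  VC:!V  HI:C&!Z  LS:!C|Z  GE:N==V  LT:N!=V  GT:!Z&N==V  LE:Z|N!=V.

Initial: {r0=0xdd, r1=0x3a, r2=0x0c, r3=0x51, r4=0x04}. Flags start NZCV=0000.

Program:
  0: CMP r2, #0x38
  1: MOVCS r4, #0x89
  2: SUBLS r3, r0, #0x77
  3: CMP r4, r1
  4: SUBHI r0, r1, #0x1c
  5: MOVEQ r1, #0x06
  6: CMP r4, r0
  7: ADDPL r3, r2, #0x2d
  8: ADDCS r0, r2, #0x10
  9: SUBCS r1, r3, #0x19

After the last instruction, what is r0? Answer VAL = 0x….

VAL = 0xdd

0: ✓ CMP  NZCV=1000
1: · MOVCS
2: ✓ SUBLS  r3←0x66
3: ✓ CMP  NZCV=1000
4: · SUBHI
5: · MOVEQ
6: ✓ CMP  NZCV=0000
7: ✓ ADDPL  r3←0x39
8: · ADDCS
9: · SUBCS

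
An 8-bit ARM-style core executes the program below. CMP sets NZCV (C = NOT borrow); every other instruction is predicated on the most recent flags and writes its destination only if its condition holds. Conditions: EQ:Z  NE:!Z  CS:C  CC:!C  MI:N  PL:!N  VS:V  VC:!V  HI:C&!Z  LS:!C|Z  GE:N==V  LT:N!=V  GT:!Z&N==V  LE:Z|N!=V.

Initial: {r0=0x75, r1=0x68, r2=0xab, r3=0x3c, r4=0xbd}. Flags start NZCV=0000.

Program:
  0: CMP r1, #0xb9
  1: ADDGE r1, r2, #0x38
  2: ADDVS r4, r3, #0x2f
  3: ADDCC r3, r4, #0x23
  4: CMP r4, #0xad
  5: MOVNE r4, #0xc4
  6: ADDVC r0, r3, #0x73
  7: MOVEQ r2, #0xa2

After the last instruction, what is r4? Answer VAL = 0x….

VAL = 0xc4

0: ✓ CMP  NZCV=1001
1: ✓ ADDGE  r1←0xe3
2: ✓ ADDVS  r4←0x6b
3: ✓ ADDCC  r3←0x8e
4: ✓ CMP  NZCV=1001
5: ✓ MOVNE  r4←0xc4
6: · ADDVC
7: · MOVEQ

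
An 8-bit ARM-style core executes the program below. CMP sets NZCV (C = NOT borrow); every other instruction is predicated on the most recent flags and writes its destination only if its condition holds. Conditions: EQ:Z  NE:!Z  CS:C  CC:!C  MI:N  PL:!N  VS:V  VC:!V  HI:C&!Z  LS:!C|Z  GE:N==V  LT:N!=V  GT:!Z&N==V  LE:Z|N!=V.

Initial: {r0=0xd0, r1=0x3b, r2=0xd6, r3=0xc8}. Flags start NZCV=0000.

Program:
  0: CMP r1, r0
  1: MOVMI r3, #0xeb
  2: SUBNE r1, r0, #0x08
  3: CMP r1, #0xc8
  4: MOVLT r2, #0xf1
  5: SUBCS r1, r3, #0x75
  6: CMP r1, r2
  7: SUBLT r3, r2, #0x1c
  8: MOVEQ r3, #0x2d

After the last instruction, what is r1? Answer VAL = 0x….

VAL = 0x53

0: ✓ CMP  NZCV=0000
1: · MOVMI
2: ✓ SUBNE  r1←0xc8
3: ✓ CMP  NZCV=0110
4: · MOVLT
5: ✓ SUBCS  r1←0x53
6: ✓ CMP  NZCV=0000
7: · SUBLT
8: · MOVEQ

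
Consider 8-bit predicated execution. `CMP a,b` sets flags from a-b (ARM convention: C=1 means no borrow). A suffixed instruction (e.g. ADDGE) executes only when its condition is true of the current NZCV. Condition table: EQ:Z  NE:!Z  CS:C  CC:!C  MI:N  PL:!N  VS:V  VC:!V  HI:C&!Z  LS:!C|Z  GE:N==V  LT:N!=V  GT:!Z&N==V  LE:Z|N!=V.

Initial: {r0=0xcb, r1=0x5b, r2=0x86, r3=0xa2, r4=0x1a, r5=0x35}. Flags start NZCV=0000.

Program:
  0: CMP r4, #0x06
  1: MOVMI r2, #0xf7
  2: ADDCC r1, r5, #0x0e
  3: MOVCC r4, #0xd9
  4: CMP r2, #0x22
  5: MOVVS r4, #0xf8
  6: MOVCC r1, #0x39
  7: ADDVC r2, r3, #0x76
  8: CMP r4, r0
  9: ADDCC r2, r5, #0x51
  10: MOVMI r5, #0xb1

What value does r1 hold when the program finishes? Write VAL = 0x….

VAL = 0x5b

[0] flags=0010 → (cmp)
[1] flags=0010 MI?F → skip
[2] flags=0010 CC?F → skip
[3] flags=0010 CC?F → skip
[4] flags=0011 → (cmp)
[5] flags=0011 VS?T → r4=0xf8
[6] flags=0011 CC?F → skip
[7] flags=0011 VC?F → skip
[8] flags=0010 → (cmp)
[9] flags=0010 CC?F → skip
[10] flags=0010 MI?F → skip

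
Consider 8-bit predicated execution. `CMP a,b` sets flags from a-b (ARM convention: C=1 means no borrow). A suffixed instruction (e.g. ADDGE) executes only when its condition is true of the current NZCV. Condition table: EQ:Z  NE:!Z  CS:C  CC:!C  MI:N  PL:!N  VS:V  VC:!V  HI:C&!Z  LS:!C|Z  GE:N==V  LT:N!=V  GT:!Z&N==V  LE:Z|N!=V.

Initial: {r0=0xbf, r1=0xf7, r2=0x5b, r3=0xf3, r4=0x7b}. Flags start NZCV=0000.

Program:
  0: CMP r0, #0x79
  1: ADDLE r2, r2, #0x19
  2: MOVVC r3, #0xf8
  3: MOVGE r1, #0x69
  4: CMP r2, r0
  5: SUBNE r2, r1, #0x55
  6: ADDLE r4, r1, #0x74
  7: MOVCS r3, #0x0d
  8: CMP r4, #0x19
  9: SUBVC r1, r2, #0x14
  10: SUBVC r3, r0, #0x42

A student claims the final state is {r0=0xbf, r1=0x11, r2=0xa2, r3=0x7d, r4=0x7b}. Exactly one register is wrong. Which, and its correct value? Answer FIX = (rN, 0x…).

FIX = (r1, 0x8e)

0: ✓ CMP  NZCV=0011
1: ✓ ADDLE  r2←0x74
2: · MOVVC
3: · MOVGE
4: ✓ CMP  NZCV=1001
5: ✓ SUBNE  r2←0xa2
6: · ADDLE
7: · MOVCS
8: ✓ CMP  NZCV=0010
9: ✓ SUBVC  r1←0x8e
10: ✓ SUBVC  r3←0x7d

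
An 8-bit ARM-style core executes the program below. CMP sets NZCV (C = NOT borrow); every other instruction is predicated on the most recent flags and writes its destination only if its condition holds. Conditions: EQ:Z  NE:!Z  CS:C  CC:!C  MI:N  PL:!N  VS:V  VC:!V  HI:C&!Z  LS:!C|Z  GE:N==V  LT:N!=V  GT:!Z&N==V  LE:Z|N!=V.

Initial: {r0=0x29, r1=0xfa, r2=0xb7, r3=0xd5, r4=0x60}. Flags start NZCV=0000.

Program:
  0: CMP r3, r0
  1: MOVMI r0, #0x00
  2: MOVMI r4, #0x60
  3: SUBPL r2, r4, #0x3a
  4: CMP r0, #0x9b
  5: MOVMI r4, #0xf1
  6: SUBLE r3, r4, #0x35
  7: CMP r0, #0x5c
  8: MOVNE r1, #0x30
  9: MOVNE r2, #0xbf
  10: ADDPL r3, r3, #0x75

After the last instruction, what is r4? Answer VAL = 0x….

0: ✓ CMP  NZCV=1010
1: ✓ MOVMI  r0←0x00
2: ✓ MOVMI  r4←0x60
3: · SUBPL
4: ✓ CMP  NZCV=0000
5: · MOVMI
6: · SUBLE
7: ✓ CMP  NZCV=1000
8: ✓ MOVNE  r1←0x30
9: ✓ MOVNE  r2←0xbf
10: · ADDPL

VAL = 0x60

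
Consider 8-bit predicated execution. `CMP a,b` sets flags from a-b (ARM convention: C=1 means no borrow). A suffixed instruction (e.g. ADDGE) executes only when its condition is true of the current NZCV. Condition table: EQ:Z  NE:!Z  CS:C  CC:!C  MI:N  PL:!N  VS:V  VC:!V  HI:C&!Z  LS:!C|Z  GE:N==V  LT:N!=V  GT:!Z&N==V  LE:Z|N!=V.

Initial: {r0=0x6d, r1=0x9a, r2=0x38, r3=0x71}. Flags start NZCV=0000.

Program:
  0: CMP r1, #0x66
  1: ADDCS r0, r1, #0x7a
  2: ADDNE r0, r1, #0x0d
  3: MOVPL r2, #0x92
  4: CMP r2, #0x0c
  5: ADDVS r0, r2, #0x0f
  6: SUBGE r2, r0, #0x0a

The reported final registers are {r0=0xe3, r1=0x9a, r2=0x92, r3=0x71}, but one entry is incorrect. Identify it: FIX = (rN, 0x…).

0: ✓ CMP  NZCV=0011
1: ✓ ADDCS  r0←0x14
2: ✓ ADDNE  r0←0xa7
3: ✓ MOVPL  r2←0x92
4: ✓ CMP  NZCV=1010
5: · ADDVS
6: · SUBGE

FIX = (r0, 0xa7)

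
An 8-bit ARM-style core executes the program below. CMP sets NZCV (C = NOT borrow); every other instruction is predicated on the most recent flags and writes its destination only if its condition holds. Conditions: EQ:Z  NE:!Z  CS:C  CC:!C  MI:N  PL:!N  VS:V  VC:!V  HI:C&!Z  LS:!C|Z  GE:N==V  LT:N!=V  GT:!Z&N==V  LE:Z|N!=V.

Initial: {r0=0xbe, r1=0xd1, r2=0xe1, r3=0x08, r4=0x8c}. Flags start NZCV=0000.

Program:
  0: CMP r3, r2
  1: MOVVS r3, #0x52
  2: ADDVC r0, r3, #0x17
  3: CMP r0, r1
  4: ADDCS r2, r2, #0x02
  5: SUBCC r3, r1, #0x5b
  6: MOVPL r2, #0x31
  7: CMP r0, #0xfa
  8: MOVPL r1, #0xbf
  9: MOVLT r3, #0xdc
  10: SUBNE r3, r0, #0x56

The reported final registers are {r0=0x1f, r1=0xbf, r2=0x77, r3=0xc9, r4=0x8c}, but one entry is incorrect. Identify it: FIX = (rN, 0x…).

0: ✓ CMP  NZCV=0000
1: · MOVVS
2: ✓ ADDVC  r0←0x1f
3: ✓ CMP  NZCV=0000
4: · ADDCS
5: ✓ SUBCC  r3←0x76
6: ✓ MOVPL  r2←0x31
7: ✓ CMP  NZCV=0000
8: ✓ MOVPL  r1←0xbf
9: · MOVLT
10: ✓ SUBNE  r3←0xc9

FIX = (r2, 0x31)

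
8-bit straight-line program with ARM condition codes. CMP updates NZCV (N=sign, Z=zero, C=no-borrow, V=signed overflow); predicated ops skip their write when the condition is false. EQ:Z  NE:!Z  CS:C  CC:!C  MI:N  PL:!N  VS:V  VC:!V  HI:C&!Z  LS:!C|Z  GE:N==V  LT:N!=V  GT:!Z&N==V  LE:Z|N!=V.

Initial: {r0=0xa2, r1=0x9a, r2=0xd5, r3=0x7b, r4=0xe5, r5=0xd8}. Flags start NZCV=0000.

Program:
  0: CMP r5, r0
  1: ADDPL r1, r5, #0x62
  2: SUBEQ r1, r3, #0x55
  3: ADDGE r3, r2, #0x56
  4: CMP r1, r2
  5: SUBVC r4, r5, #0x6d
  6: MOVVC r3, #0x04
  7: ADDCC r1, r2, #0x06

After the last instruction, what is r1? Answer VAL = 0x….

VAL = 0xdb

0: ✓ CMP  NZCV=0010
1: ✓ ADDPL  r1←0x3a
2: · SUBEQ
3: ✓ ADDGE  r3←0x2b
4: ✓ CMP  NZCV=0000
5: ✓ SUBVC  r4←0x6b
6: ✓ MOVVC  r3←0x04
7: ✓ ADDCC  r1←0xdb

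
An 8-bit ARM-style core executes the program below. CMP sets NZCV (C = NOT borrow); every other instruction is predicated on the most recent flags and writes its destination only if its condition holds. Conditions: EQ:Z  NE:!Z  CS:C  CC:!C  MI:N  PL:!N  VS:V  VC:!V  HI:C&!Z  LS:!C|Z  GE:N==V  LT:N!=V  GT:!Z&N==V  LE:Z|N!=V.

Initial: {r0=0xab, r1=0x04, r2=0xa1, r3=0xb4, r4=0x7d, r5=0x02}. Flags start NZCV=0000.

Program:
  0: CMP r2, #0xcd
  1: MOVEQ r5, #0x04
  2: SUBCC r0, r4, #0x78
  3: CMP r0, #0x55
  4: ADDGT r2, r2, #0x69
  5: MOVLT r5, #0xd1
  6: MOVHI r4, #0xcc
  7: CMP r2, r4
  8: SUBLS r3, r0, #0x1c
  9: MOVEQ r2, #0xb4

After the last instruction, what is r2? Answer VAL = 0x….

VAL = 0xa1

[0] flags=1000 → (cmp)
[1] flags=1000 EQ?F → skip
[2] flags=1000 CC?T → r0=0x05
[3] flags=1000 → (cmp)
[4] flags=1000 GT?F → skip
[5] flags=1000 LT?T → r5=0xd1
[6] flags=1000 HI?F → skip
[7] flags=0011 → (cmp)
[8] flags=0011 LS?F → skip
[9] flags=0011 EQ?F → skip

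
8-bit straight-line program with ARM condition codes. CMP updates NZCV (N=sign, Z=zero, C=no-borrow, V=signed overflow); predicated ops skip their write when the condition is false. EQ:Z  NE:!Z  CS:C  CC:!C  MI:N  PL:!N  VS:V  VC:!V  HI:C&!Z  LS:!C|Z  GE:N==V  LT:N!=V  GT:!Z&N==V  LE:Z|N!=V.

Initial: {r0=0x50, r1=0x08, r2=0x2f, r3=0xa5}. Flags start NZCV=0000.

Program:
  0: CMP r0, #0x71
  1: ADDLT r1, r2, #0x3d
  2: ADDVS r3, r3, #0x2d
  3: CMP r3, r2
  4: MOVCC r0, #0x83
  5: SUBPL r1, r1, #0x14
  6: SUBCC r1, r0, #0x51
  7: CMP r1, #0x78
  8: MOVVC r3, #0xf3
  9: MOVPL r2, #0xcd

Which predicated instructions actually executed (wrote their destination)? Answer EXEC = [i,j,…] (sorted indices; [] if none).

0: ✓ CMP  NZCV=1000
1: ✓ ADDLT  r1←0x6c
2: · ADDVS
3: ✓ CMP  NZCV=0011
4: · MOVCC
5: ✓ SUBPL  r1←0x58
6: · SUBCC
7: ✓ CMP  NZCV=1000
8: ✓ MOVVC  r3←0xf3
9: · MOVPL

EXEC = [1,5,8]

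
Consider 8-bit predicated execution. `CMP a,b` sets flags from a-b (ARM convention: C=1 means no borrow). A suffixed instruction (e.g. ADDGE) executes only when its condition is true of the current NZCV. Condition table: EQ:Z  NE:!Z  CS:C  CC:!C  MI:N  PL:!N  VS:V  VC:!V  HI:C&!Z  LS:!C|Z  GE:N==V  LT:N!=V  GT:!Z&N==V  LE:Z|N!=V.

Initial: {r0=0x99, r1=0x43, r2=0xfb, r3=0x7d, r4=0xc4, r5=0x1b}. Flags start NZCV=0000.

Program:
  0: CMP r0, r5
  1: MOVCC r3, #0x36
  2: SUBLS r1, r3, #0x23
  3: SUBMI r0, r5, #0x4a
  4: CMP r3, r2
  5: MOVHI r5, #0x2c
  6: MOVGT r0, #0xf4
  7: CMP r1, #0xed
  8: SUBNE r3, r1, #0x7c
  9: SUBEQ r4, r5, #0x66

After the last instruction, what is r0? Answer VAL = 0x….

VAL = 0xf4

0: ✓ CMP  NZCV=0011
1: · MOVCC
2: · SUBLS
3: · SUBMI
4: ✓ CMP  NZCV=1001
5: · MOVHI
6: ✓ MOVGT  r0←0xf4
7: ✓ CMP  NZCV=0000
8: ✓ SUBNE  r3←0xc7
9: · SUBEQ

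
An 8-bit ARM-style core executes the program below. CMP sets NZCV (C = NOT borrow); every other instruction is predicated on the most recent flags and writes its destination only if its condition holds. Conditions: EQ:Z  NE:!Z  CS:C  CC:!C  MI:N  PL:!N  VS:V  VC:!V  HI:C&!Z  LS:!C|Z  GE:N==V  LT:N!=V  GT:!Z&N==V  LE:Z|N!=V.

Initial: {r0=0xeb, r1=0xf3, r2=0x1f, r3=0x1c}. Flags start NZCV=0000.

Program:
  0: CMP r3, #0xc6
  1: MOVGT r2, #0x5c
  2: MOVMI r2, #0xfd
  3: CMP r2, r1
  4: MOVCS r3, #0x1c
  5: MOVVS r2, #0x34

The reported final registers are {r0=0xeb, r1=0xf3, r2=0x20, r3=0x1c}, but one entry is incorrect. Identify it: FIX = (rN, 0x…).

[0] flags=0000 → (cmp)
[1] flags=0000 GT?T → r2=0x5c
[2] flags=0000 MI?F → skip
[3] flags=0000 → (cmp)
[4] flags=0000 CS?F → skip
[5] flags=0000 VS?F → skip

FIX = (r2, 0x5c)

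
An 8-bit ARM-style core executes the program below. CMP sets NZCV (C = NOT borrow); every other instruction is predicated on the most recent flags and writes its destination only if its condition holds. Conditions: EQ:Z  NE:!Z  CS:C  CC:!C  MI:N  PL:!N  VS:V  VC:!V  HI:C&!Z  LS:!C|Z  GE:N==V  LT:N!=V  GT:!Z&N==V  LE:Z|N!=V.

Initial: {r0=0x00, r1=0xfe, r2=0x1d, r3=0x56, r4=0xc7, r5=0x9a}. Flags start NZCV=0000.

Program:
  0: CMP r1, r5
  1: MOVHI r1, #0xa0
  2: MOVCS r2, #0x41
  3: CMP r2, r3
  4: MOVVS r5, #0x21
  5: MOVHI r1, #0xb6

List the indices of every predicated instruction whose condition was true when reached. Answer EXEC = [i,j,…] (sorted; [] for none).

EXEC = [1,2]

[0] flags=0010 → (cmp)
[1] flags=0010 HI?T → r1=0xa0
[2] flags=0010 CS?T → r2=0x41
[3] flags=1000 → (cmp)
[4] flags=1000 VS?F → skip
[5] flags=1000 HI?F → skip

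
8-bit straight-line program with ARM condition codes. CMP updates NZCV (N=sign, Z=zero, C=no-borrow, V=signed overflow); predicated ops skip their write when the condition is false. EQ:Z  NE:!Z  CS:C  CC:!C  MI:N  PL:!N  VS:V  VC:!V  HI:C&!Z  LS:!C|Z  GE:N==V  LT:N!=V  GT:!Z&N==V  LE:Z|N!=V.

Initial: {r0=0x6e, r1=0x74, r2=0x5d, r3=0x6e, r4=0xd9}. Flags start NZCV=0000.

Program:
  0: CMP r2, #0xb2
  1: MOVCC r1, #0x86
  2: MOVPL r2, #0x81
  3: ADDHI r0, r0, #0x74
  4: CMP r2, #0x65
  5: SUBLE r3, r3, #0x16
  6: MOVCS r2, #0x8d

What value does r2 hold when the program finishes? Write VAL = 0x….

VAL = 0x5d

[0] flags=1001 → (cmp)
[1] flags=1001 CC?T → r1=0x86
[2] flags=1001 PL?F → skip
[3] flags=1001 HI?F → skip
[4] flags=1000 → (cmp)
[5] flags=1000 LE?T → r3=0x58
[6] flags=1000 CS?F → skip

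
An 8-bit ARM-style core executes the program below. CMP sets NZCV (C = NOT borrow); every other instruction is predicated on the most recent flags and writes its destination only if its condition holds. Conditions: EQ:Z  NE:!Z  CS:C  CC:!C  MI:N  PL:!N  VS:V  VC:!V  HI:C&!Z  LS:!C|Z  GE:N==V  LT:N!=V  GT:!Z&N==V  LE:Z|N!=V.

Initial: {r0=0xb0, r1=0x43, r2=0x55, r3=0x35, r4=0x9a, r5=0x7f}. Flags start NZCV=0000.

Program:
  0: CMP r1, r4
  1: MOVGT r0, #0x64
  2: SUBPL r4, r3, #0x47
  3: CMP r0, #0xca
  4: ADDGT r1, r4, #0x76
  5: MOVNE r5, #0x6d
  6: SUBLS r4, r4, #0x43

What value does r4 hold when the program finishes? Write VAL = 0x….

VAL = 0x57

[0] flags=1001 → (cmp)
[1] flags=1001 GT?T → r0=0x64
[2] flags=1001 PL?F → skip
[3] flags=1001 → (cmp)
[4] flags=1001 GT?T → r1=0x10
[5] flags=1001 NE?T → r5=0x6d
[6] flags=1001 LS?T → r4=0x57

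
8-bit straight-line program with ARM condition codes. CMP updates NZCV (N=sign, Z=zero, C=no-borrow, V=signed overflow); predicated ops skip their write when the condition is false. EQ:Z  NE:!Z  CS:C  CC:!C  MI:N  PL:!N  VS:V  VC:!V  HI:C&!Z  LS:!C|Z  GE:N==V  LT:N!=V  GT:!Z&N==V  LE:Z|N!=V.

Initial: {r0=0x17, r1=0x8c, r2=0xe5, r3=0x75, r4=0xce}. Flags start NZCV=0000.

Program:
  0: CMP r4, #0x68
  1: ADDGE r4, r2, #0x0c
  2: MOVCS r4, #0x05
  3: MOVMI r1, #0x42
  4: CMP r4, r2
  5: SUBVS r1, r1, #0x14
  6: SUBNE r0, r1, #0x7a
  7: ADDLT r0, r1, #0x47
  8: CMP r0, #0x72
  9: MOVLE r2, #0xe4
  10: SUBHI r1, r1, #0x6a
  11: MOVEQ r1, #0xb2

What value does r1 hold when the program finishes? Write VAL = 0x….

VAL = 0x8c

[0] flags=0011 → (cmp)
[1] flags=0011 GE?F → skip
[2] flags=0011 CS?T → r4=0x05
[3] flags=0011 MI?F → skip
[4] flags=0000 → (cmp)
[5] flags=0000 VS?F → skip
[6] flags=0000 NE?T → r0=0x12
[7] flags=0000 LT?F → skip
[8] flags=1000 → (cmp)
[9] flags=1000 LE?T → r2=0xe4
[10] flags=1000 HI?F → skip
[11] flags=1000 EQ?F → skip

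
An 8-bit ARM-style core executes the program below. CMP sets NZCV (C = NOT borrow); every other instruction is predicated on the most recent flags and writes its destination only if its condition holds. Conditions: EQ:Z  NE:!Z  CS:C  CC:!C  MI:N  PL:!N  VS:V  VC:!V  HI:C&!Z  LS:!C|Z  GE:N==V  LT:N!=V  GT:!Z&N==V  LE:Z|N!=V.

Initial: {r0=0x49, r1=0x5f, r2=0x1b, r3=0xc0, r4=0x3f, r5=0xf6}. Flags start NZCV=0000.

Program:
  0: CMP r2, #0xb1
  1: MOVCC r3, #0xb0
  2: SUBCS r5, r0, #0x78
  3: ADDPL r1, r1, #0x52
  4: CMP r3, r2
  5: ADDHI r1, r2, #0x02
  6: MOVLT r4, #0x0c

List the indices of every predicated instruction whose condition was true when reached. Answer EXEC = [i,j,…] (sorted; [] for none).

EXEC = [1,3,5,6]

[0] flags=0000 → (cmp)
[1] flags=0000 CC?T → r3=0xb0
[2] flags=0000 CS?F → skip
[3] flags=0000 PL?T → r1=0xb1
[4] flags=1010 → (cmp)
[5] flags=1010 HI?T → r1=0x1d
[6] flags=1010 LT?T → r4=0x0c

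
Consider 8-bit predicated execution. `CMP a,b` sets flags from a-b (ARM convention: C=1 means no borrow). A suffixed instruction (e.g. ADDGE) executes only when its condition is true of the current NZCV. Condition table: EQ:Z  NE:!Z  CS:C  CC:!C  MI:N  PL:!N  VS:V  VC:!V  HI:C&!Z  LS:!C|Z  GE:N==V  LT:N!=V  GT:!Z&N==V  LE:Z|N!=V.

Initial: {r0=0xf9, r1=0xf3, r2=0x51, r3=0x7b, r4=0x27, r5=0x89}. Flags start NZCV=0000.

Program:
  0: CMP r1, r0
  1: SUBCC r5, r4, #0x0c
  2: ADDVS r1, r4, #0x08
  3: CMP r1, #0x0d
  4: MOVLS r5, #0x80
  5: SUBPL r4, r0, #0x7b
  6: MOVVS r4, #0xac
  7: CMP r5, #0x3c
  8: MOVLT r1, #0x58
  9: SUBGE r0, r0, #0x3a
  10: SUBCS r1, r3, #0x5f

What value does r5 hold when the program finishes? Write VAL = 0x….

VAL = 0x1b

0: ✓ CMP  NZCV=1000
1: ✓ SUBCC  r5←0x1b
2: · ADDVS
3: ✓ CMP  NZCV=1010
4: · MOVLS
5: · SUBPL
6: · MOVVS
7: ✓ CMP  NZCV=1000
8: ✓ MOVLT  r1←0x58
9: · SUBGE
10: · SUBCS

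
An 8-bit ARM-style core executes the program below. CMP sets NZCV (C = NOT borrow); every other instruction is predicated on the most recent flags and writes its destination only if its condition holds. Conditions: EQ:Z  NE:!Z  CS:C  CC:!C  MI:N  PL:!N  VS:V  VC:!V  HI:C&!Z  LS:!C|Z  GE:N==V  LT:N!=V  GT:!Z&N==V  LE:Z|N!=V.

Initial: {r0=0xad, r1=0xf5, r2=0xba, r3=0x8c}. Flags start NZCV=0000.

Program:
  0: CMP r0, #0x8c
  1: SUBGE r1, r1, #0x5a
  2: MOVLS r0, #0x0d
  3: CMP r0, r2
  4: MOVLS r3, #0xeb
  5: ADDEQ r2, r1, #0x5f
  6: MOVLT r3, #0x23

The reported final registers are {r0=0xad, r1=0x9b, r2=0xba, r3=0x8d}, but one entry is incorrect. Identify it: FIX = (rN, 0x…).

FIX = (r3, 0x23)

0: ✓ CMP  NZCV=0010
1: ✓ SUBGE  r1←0x9b
2: · MOVLS
3: ✓ CMP  NZCV=1000
4: ✓ MOVLS  r3←0xeb
5: · ADDEQ
6: ✓ MOVLT  r3←0x23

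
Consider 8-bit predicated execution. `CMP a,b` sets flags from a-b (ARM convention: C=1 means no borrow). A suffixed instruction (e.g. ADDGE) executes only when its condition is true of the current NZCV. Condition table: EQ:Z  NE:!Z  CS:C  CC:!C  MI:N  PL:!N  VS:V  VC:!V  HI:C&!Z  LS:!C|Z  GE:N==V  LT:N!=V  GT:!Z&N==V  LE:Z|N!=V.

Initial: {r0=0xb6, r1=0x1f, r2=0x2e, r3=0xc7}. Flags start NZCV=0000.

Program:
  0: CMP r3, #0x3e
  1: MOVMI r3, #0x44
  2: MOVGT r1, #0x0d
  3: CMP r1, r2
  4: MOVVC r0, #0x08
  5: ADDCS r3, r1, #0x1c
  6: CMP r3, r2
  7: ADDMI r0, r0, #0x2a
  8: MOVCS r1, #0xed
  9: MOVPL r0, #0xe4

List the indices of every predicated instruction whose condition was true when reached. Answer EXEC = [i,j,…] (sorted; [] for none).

[0] flags=1010 → (cmp)
[1] flags=1010 MI?T → r3=0x44
[2] flags=1010 GT?F → skip
[3] flags=1000 → (cmp)
[4] flags=1000 VC?T → r0=0x08
[5] flags=1000 CS?F → skip
[6] flags=0010 → (cmp)
[7] flags=0010 MI?F → skip
[8] flags=0010 CS?T → r1=0xed
[9] flags=0010 PL?T → r0=0xe4

EXEC = [1,4,8,9]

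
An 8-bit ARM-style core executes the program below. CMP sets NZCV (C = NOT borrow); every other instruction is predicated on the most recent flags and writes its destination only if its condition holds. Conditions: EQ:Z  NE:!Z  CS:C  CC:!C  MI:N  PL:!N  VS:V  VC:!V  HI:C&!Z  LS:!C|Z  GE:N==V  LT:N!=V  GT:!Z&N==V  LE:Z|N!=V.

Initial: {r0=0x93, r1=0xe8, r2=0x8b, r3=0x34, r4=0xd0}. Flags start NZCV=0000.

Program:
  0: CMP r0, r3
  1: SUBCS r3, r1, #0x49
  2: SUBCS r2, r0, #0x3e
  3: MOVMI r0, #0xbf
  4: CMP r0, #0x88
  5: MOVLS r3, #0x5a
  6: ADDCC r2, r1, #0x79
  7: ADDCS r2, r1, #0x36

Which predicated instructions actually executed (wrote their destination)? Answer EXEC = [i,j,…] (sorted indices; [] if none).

EXEC = [1,2,7]

0: ✓ CMP  NZCV=0011
1: ✓ SUBCS  r3←0x9f
2: ✓ SUBCS  r2←0x55
3: · MOVMI
4: ✓ CMP  NZCV=0010
5: · MOVLS
6: · ADDCC
7: ✓ ADDCS  r2←0x1e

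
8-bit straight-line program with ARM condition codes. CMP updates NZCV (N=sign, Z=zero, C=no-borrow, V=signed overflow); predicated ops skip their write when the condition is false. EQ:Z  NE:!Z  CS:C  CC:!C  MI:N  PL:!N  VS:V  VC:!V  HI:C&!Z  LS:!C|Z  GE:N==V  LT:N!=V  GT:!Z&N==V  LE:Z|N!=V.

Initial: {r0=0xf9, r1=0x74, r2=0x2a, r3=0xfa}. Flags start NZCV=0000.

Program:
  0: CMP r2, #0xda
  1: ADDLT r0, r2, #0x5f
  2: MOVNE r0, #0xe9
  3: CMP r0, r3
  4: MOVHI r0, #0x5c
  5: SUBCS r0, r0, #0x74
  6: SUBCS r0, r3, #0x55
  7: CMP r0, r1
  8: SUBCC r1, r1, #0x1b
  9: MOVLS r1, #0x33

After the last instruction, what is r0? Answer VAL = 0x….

[0] flags=0000 → (cmp)
[1] flags=0000 LT?F → skip
[2] flags=0000 NE?T → r0=0xe9
[3] flags=1000 → (cmp)
[4] flags=1000 HI?F → skip
[5] flags=1000 CS?F → skip
[6] flags=1000 CS?F → skip
[7] flags=0011 → (cmp)
[8] flags=0011 CC?F → skip
[9] flags=0011 LS?F → skip

VAL = 0xe9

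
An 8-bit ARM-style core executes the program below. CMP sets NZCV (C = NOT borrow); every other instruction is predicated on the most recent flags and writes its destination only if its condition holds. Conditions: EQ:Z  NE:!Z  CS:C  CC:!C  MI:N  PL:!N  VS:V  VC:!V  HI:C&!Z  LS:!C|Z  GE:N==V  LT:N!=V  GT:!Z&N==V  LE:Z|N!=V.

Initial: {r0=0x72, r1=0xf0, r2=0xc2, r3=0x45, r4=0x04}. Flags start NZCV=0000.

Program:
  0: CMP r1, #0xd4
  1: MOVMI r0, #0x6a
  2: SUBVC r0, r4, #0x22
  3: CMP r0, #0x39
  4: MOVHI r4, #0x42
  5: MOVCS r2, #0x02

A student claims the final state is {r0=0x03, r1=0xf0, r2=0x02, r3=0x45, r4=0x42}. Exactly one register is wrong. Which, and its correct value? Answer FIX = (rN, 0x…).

FIX = (r0, 0xe2)

[0] flags=0010 → (cmp)
[1] flags=0010 MI?F → skip
[2] flags=0010 VC?T → r0=0xe2
[3] flags=1010 → (cmp)
[4] flags=1010 HI?T → r4=0x42
[5] flags=1010 CS?T → r2=0x02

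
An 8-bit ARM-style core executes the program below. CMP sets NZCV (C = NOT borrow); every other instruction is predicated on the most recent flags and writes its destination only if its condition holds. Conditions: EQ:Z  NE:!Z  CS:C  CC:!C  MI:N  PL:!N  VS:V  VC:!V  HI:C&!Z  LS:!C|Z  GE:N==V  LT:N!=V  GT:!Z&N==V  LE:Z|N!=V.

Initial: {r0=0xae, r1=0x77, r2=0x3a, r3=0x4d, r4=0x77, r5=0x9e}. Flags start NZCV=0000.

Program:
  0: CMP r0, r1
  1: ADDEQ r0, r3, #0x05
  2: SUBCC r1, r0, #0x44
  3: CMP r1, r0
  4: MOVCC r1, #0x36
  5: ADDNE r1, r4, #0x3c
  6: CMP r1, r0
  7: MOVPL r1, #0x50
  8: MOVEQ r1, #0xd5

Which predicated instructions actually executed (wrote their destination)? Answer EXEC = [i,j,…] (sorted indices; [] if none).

[0] flags=0011 → (cmp)
[1] flags=0011 EQ?F → skip
[2] flags=0011 CC?F → skip
[3] flags=1001 → (cmp)
[4] flags=1001 CC?T → r1=0x36
[5] flags=1001 NE?T → r1=0xb3
[6] flags=0010 → (cmp)
[7] flags=0010 PL?T → r1=0x50
[8] flags=0010 EQ?F → skip

EXEC = [4,5,7]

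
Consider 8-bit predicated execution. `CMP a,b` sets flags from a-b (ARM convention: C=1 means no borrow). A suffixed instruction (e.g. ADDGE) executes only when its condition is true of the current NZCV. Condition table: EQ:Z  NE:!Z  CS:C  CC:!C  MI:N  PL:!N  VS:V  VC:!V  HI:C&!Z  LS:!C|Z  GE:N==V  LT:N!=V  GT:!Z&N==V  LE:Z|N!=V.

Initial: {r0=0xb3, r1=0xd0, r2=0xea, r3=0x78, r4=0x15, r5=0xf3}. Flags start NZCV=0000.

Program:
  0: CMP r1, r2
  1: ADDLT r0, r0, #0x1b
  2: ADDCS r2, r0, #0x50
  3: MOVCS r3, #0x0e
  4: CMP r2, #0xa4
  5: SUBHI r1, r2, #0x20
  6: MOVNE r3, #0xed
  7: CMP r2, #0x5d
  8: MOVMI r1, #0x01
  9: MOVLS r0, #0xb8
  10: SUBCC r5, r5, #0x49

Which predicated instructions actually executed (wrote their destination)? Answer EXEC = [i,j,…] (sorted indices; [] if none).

EXEC = [1,5,6,8]

[0] flags=1000 → (cmp)
[1] flags=1000 LT?T → r0=0xce
[2] flags=1000 CS?F → skip
[3] flags=1000 CS?F → skip
[4] flags=0010 → (cmp)
[5] flags=0010 HI?T → r1=0xca
[6] flags=0010 NE?T → r3=0xed
[7] flags=1010 → (cmp)
[8] flags=1010 MI?T → r1=0x01
[9] flags=1010 LS?F → skip
[10] flags=1010 CC?F → skip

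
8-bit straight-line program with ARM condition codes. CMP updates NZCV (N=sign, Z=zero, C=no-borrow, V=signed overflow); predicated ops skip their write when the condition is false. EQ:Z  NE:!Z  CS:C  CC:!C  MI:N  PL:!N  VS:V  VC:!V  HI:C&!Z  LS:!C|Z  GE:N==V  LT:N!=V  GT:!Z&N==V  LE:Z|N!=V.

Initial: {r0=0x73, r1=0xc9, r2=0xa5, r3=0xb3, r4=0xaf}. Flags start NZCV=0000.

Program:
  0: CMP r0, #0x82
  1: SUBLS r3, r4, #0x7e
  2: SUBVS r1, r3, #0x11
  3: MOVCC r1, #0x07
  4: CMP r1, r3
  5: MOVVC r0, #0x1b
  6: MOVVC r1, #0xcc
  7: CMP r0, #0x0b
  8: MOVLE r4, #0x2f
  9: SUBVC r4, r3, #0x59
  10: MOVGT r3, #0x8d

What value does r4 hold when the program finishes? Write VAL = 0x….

VAL = 0xd8

0: ✓ CMP  NZCV=1001
1: ✓ SUBLS  r3←0x31
2: ✓ SUBVS  r1←0x20
3: ✓ MOVCC  r1←0x07
4: ✓ CMP  NZCV=1000
5: ✓ MOVVC  r0←0x1b
6: ✓ MOVVC  r1←0xcc
7: ✓ CMP  NZCV=0010
8: · MOVLE
9: ✓ SUBVC  r4←0xd8
10: ✓ MOVGT  r3←0x8d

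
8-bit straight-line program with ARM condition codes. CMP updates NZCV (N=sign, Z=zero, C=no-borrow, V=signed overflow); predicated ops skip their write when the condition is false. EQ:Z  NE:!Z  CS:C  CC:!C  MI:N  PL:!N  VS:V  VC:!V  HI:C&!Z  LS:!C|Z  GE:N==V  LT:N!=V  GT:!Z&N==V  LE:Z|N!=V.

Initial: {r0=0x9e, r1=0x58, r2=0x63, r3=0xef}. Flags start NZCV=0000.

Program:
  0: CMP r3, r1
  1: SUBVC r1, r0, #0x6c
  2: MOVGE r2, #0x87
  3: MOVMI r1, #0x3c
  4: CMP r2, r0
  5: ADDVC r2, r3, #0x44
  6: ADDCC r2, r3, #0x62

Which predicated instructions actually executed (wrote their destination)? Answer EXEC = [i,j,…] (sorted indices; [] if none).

EXEC = [1,3,6]

[0] flags=1010 → (cmp)
[1] flags=1010 VC?T → r1=0x32
[2] flags=1010 GE?F → skip
[3] flags=1010 MI?T → r1=0x3c
[4] flags=1001 → (cmp)
[5] flags=1001 VC?F → skip
[6] flags=1001 CC?T → r2=0x51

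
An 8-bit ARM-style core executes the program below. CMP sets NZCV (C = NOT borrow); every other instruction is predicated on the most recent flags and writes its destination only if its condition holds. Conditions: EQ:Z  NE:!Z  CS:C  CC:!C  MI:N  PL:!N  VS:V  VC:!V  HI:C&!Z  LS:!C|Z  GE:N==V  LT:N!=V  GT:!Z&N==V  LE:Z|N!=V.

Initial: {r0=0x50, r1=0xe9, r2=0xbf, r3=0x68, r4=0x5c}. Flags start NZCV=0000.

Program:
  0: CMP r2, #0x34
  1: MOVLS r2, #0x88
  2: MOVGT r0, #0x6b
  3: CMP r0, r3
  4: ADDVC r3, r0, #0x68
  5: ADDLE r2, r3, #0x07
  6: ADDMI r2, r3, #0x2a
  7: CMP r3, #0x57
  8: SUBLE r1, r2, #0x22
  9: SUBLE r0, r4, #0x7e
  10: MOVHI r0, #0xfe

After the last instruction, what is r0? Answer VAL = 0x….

[0] flags=1010 → (cmp)
[1] flags=1010 LS?F → skip
[2] flags=1010 GT?F → skip
[3] flags=1000 → (cmp)
[4] flags=1000 VC?T → r3=0xb8
[5] flags=1000 LE?T → r2=0xbf
[6] flags=1000 MI?T → r2=0xe2
[7] flags=0011 → (cmp)
[8] flags=0011 LE?T → r1=0xc0
[9] flags=0011 LE?T → r0=0xde
[10] flags=0011 HI?T → r0=0xfe

VAL = 0xfe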